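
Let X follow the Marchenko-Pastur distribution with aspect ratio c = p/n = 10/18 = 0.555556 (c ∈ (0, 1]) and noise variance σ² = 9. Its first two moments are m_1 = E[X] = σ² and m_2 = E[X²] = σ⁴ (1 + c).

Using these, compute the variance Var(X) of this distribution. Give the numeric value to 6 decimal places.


m_1 = E[X] = σ² = 9, so m_1² = 81.
m_2 = E[X²] = σ⁴ (1 + c) = 81 · (1 + 0.555556) = 81 · 1.555556 = 126.000000.
(Note m_2 − m_1² simplifies to c · σ⁴ = 0.555556 · 81.)

Var(X) = m_2 − m_1² = 126.000000 − 81 = 45.000000.


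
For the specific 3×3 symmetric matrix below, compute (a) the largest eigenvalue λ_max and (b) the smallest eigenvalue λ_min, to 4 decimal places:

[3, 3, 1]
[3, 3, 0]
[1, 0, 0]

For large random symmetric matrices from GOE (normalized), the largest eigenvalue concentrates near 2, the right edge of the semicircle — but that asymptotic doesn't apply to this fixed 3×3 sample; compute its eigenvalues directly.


Since M is real symmetric, all three eigenvalues are real; they are the roots of det(λI − M) = λ³ − (tr M) λ² + s λ − det M, where s is the sum of the principal 2×2 minors.
tr M = 3 + 3 + 0 = 6.
s = (3·3 − 3²) + (3·0 − 1²) + (3·0 − 0²) = 0 + (-1) + 0 = -1.
det M (expand along row 1) = 3·0 − 3·0 + 1·(-3) = -3.
Characteristic polynomial: λ³ − 6λ² − λ + 3 = 0.
Substitute λ = y + (tr M)/3 = y + 2.000000 to remove the quadratic term: y³ + p·y + q = 0 with p = s − (tr M)²/3 = -13.000000 and q = −2(tr M)³/27 + (tr M)·s/3 − det M = -15.000000.
Three real roots ⇒ use the trigonometric (Viète) form: r = 2√(−p/3) = 4.163332, φ = arccos(3q/(p·r)) = arccos(0.831435) = 0.589112 rad.
y_k = r·cos(φ/3 − 2πk/3) for k = 0, 1, 2 gives y = 4.083318, -1.338177, -2.745141.
λ_k = y_k + 2.000000 gives λ = 6.0833, 0.6618, -0.7451 (check: the sum is 6.0000 = tr M).

Hence λ_max = 6.0833 and λ_min = -0.7451.


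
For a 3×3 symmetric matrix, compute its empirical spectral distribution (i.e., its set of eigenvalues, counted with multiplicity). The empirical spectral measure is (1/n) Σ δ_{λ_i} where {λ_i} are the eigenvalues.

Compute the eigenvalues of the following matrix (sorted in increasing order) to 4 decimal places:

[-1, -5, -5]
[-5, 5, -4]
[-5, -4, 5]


Since M is real symmetric, all three eigenvalues are real; they are the roots of det(λI − M) = λ³ − (tr M) λ² + s λ − det M, where s is the sum of the principal 2×2 minors.
tr M = -1 + 5 + 5 = 9.
s = ((-1)·5 − (-5)²) + ((-1)·5 − (-5)²) + (5·5 − (-4)²) = -30 + (-30) + 9 = -51.
det M (expand along row 1) = (-1)·9 − (-5)·(-45) + (-5)·45 = -459.
Characteristic polynomial: λ³ − 9λ² − 51λ + 459 = 0.
Substitute λ = y + (tr M)/3 = y + 3.000000 to remove the quadratic term: y³ + p·y + q = 0 with p = s − (tr M)²/3 = -78.000000 and q = −2(tr M)³/27 + (tr M)·s/3 − det M = 252.000000.
Three real roots ⇒ use the trigonometric (Viète) form: r = 2√(−p/3) = 10.198039, φ = arccos(3q/(p·r)) = arccos(-0.950409) = 2.825345 rad.
y_k = r·cos(φ/3 − 2πk/3) for k = 0, 1, 2 gives y = 6.000000, 4.141428, -10.141428.
λ_k = y_k + 3.000000 gives λ = 9.0000, 7.1414, -7.1414 (check: the sum is 9.0000 = tr M).

Eigenvalues sorted in increasing order: [-7.1414, 7.1414, 9.0000].


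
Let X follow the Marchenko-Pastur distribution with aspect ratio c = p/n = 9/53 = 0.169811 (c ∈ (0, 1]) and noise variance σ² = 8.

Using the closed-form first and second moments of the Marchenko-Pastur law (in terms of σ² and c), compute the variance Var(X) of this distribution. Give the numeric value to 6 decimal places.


Recall the MP moments m_1 = E[X] = σ² and m_2 = E[X²] = σ⁴ (1 + c).
m_1 = E[X] = σ² = 8, so m_1² = 64.
m_2 = E[X²] = σ⁴ (1 + c) = 64 · (1 + 0.169811) = 64 · 1.169811 = 74.867925.
(Note m_2 − m_1² simplifies to c · σ⁴ = 0.169811 · 64.)

Var(X) = m_2 − m_1² = 74.867925 − 64 = 10.867925.


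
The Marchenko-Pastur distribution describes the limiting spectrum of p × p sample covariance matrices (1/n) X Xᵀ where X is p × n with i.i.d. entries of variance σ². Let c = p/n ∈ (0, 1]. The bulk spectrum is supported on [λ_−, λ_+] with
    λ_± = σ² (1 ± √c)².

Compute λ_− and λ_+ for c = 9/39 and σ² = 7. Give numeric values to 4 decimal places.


c = 9/39 = 0.230769; √c = 0.480384.
λ_− = σ² (1 − √c)² = 7 · (1 − 0.480384)² = 7 · (0.519616)² = 1.890002.
λ_+ = σ² (1 + √c)² = 7 · (1 + 0.480384)² = 7 · (1.480384)² = 15.340767.

Rounded to 4 decimal places: λ_− ≈ 1.8900, λ_+ ≈ 15.3408.


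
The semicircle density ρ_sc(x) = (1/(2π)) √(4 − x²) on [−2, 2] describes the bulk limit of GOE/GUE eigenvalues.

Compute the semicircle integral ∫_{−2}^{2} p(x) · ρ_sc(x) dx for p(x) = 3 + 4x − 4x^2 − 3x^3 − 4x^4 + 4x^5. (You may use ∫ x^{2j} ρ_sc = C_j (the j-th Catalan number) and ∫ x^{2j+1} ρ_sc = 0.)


Write p(x) = Σ a_i x^i, split into monomials and integrate each against ρ_sc separately.
Using ∫ x^{2j} ρ_sc = C_j = (1/(j+1)) C(2j, j) (Catalan numbers) and ∫ x^{2j+1} ρ_sc = 0 (odd monomials vanish by symmetry):
  i = 0 (even): a_0 · C_{0} = 3 · 1 = 3
  i = 1 (odd): ∫ x^1 ρ_sc = 0 (vanishes)
  i = 2 (even): a_2 · C_{1} = -4 · 1 = -4
  i = 3 (odd): ∫ x^3 ρ_sc = 0 (vanishes)
  i = 4 (even): a_4 · C_{2} = -4 · 2 = -8
  i = 5 (odd): ∫ x^5 ρ_sc = 0 (vanishes)

Summing the contributions: ∫_{−2}^{2} p(x) ρ_sc(x) dx = 3 + (-4) + (-8) = -9.


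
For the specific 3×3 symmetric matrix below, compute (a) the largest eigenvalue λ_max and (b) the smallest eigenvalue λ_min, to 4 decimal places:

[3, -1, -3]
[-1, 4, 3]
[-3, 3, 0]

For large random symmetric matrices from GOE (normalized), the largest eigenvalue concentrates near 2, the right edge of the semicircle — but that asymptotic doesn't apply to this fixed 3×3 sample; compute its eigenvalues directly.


Since M is real symmetric, all three eigenvalues are real; they are the roots of det(λI − M) = λ³ − (tr M) λ² + s λ − det M, where s is the sum of the principal 2×2 minors.
tr M = 3 + 4 + 0 = 7.
s = (3·4 − (-1)²) + (3·0 − (-3)²) + (4·0 − 3²) = 11 + (-9) + (-9) = -7.
det M (expand along row 1) = 3·(-9) − (-1)·9 + (-3)·9 = -45.
Characteristic polynomial: λ³ − 7λ² − 7λ + 45 = 0.
Substitute λ = y + (tr M)/3 = y + 2.333333 to remove the quadratic term: y³ + p·y + q = 0 with p = s − (tr M)²/3 = -23.333333 and q = −2(tr M)³/27 + (tr M)·s/3 − det M = 3.259259.
Three real roots ⇒ use the trigonometric (Viète) form: r = 2√(−p/3) = 5.577734, φ = arccos(3q/(p·r)) = arccos(-0.075129) = 1.645996 rad.
y_k = r·cos(φ/3 − 2πk/3) for k = 0, 1, 2 gives y = 4.759042, 0.139800, -4.898841.
λ_k = y_k + 2.333333 gives λ = 7.0924, 2.4731, -2.5655 (check: the sum is 7.0000 = tr M).

Hence λ_max = 7.0924 and λ_min = -2.5655.


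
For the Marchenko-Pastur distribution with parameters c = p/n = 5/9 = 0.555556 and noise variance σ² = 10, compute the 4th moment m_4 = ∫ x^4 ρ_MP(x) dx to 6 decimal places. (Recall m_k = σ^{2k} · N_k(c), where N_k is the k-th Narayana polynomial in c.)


E[X⁴] = σ⁸ (1 + 6c + 6c² + c³) (fourth MP moment). With σ² = 10 (so σ⁸ = 10000) and c = 5/9 = 0.555556: E[X⁴] = 10000 · (1 + 6·0.555556 + 6·(0.555556)² + (0.555556)³) = 10000 · 6.356653.

So E[X^4] = 63566.529492.


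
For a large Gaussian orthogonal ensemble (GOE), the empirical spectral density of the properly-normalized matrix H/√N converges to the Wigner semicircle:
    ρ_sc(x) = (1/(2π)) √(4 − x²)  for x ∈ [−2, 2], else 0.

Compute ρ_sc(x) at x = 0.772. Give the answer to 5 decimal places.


ρ_sc(x) = (1/(2π)) √(4 − x²). With x = 0.772:
  4 − x² = 4 − (0.772)² = 4 − 0.595984 = 3.404016.
  √(4 − x²) = 1.844998.
  1/(2π) = 0.159155.
  ρ_sc(0.772) = 0.159155 · 1.844998 = 0.293640.

Rounded to 5 decimal places: ρ_sc(0.772) ≈ 0.29364.


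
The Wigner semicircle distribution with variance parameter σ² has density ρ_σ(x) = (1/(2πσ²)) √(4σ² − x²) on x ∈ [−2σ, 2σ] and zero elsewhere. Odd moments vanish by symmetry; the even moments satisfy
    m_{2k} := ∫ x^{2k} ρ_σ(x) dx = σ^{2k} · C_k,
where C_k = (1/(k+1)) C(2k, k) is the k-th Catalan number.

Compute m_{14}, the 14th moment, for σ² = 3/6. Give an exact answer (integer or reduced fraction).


By the scaled semicircle moment identity, m_{2k} = σ^{2k} · C_k with k = 7.
C_7 = (1/(k+1)) · C(2k, k) = (1/8) · C(14, 7) = (1/8) · 3432 = 429.
σ^{2k} = (σ²)^k = (3/6)^7 = 1/128.

Therefore m_{14} = σ^{14} · C_7 = (1/128) · 429 = 429/128.


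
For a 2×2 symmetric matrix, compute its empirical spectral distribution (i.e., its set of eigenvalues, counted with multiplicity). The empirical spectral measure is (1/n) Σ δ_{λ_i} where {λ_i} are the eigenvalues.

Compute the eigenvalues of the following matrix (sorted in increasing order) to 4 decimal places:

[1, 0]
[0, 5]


Since M is real symmetric, both eigenvalues are real; they are the roots of det(λI − M) = λ² − (tr M) λ + det M.
tr M = 1 + 5 = 6.
det M = 1·5 − 0² = 5 − 0 = 5.
Characteristic polynomial: λ² − 6λ + 5 = 0.
Discriminant Δ = (tr M)² − 4·det M = 36 − 20 = 16; √Δ = 4.000000.
λ = (tr M ± √Δ)/2 = (6 ± 4.000000)/2, giving (tr M − √Δ)/2 = 1.0000 and (tr M + √Δ)/2 = 5.0000.

Eigenvalues sorted in increasing order: [1.0000, 5.0000].


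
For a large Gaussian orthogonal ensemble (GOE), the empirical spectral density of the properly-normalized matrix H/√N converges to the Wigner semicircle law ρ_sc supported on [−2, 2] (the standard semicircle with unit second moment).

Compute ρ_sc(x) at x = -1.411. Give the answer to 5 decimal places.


ρ_sc(x) = (1/(2π)) √(4 − x²). With x = -1.411:
  4 − x² = 4 − (-1.411)² = 4 − 1.990921 = 2.009079.
  √(4 − x²) = 1.417420.
  1/(2π) = 0.159155.
  ρ_sc(-1.411) = 0.159155 · 1.417420 = 0.225589.

Rounded to 5 decimal places: ρ_sc(-1.411) ≈ 0.22559.


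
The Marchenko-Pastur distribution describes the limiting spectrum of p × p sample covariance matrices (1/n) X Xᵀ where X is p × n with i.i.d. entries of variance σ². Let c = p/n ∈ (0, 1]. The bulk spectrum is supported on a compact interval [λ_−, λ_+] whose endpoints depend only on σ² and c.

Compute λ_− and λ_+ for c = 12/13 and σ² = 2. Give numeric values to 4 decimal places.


c = 12/13 = 0.923077; √c = 0.960769.
λ_− = σ² (1 − √c)² = 2 · (1 − 0.960769)² = 2 · (0.039231)² = 0.003078.
λ_+ = σ² (1 + √c)² = 2 · (1 + 0.960769)² = 2 · (1.960769)² = 7.689230.

Rounded to 4 decimal places: λ_− ≈ 0.0031, λ_+ ≈ 7.6892.


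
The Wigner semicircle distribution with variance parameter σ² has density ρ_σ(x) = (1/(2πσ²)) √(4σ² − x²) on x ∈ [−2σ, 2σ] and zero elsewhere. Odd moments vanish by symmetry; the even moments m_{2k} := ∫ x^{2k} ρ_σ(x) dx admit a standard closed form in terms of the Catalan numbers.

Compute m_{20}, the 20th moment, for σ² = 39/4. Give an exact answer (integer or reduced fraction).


By the scaled semicircle moment identity, m_{2k} = σ^{2k} · C_k with k = 10.
C_10 = (1/(k+1)) · C(2k, k) = (1/11) · C(20, 10) = (1/11) · 184756 = 16796.
σ^{2k} = (σ²)^k = (39/4)^10 = 8140406085191601/1048576.

Therefore m_{20} = σ^{20} · C_10 = (8140406085191601/1048576) · 16796 = 34181565151719532599/262144.


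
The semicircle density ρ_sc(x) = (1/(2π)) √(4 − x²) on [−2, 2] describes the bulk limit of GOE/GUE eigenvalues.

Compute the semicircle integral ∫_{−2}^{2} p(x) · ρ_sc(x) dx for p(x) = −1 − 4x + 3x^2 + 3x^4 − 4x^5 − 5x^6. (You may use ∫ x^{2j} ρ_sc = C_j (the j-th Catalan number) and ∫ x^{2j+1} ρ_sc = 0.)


Write p(x) = Σ a_i x^i, split into monomials and integrate each against ρ_sc separately.
Using ∫ x^{2j} ρ_sc = C_j = (1/(j+1)) C(2j, j) (Catalan numbers) and ∫ x^{2j+1} ρ_sc = 0 (odd monomials vanish by symmetry):
  i = 0 (even): a_0 · C_{0} = -1 · 1 = -1
  i = 1 (odd): ∫ x^1 ρ_sc = 0 (vanishes)
  i = 2 (even): a_2 · C_{1} = 3 · 1 = 3
  i = 4 (even): a_4 · C_{2} = 3 · 2 = 6
  i = 5 (odd): ∫ x^5 ρ_sc = 0 (vanishes)
  i = 6 (even): a_6 · C_{3} = -5 · 5 = -25

Summing the contributions: ∫_{−2}^{2} p(x) ρ_sc(x) dx = (-1) + 3 + 6 + (-25) = -17.


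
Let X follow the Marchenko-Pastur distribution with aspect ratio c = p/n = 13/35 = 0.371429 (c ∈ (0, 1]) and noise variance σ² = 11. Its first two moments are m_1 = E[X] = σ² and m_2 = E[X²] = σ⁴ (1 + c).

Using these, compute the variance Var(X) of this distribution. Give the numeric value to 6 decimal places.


m_1 = E[X] = σ² = 11, so m_1² = 121.
m_2 = E[X²] = σ⁴ (1 + c) = 121 · (1 + 0.371429) = 121 · 1.371429 = 165.942857.
(Note m_2 − m_1² simplifies to c · σ⁴ = 0.371429 · 121.)

Var(X) = m_2 − m_1² = 165.942857 − 121 = 44.942857.


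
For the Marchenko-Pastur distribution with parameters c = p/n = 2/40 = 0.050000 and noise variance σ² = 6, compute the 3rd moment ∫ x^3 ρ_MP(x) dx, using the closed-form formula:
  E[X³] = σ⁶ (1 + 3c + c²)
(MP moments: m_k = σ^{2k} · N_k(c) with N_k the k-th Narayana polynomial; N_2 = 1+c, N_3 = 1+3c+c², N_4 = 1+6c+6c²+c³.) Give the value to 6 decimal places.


E[X³] = σ⁶ (1 + 3c + c²) (third MP moment). With σ² = 6 (so σ⁶ = 216) and c = 2/40 = 0.050000: E[X³] = 216 · (1 + 3·0.050000 + (0.050000)²) = 216 · 1.152500.

So E[X^3] = 248.940000.


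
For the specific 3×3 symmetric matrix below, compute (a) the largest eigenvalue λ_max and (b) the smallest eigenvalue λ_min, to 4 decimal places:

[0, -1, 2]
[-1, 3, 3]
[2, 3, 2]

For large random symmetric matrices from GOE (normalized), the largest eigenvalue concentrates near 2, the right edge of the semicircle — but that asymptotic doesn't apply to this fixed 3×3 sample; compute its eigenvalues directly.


Since M is real symmetric, all three eigenvalues are real; they are the roots of det(λI − M) = λ³ − (tr M) λ² + s λ − det M, where s is the sum of the principal 2×2 minors.
tr M = 0 + 3 + 2 = 5.
s = (0·3 − (-1)²) + (0·2 − 2²) + (3·2 − 3²) = -1 + (-4) + (-3) = -8.
det M (expand along row 1) = 0·(-3) − (-1)·(-8) + 2·(-9) = -26.
Characteristic polynomial: λ³ − 5λ² − 8λ + 26 = 0.
Substitute λ = y + (tr M)/3 = y + 1.666667 to remove the quadratic term: y³ + p·y + q = 0 with p = s − (tr M)²/3 = -16.333333 and q = −2(tr M)³/27 + (tr M)·s/3 − det M = 3.407407.
Three real roots ⇒ use the trigonometric (Viète) form: r = 2√(−p/3) = 4.666667, φ = arccos(3q/(p·r)) = arccos(-0.134111) = 1.705312 rad.
y_k = r·cos(φ/3 − 2πk/3) for k = 0, 1, 2 gives y = 3.932801, 0.209177, -4.141978.
λ_k = y_k + 1.666667 gives λ = 5.5995, 1.8758, -2.4753 (check: the sum is 5.0000 = tr M).

Hence λ_max = 5.5995 and λ_min = -2.4753.


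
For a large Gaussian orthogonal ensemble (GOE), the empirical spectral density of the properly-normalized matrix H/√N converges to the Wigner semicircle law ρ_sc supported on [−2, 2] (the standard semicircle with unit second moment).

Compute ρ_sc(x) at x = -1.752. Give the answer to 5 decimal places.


ρ_sc(x) = (1/(2π)) √(4 − x²). With x = -1.752:
  4 − x² = 4 − (-1.752)² = 4 − 3.069504 = 0.930496.
  √(4 − x²) = 0.964622.
  1/(2π) = 0.159155.
  ρ_sc(-1.752) = 0.159155 · 0.964622 = 0.153524.

Rounded to 5 decimal places: ρ_sc(-1.752) ≈ 0.15352.


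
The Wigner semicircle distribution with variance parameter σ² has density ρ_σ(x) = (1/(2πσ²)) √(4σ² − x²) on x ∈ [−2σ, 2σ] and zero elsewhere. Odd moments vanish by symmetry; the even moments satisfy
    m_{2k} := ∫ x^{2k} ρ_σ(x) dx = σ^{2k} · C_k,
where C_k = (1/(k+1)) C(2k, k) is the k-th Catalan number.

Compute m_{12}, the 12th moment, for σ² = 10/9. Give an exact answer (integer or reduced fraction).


By the scaled semicircle moment identity, m_{2k} = σ^{2k} · C_k with k = 6.
C_6 = (1/(k+1)) · C(2k, k) = (1/7) · C(12, 6) = (1/7) · 924 = 132.
σ^{2k} = (σ²)^k = (10/9)^6 = 1000000/531441.

Therefore m_{12} = σ^{12} · C_6 = (1000000/531441) · 132 = 44000000/177147.


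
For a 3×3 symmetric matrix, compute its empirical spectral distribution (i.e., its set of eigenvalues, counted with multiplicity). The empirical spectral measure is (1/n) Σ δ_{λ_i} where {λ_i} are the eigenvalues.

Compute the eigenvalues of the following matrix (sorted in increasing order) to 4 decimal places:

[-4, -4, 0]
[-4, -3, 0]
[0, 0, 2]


Since M is real symmetric, all three eigenvalues are real; they are the roots of det(λI − M) = λ³ − (tr M) λ² + s λ − det M, where s is the sum of the principal 2×2 minors.
tr M = -4 + (-3) + 2 = -5.
s = ((-4)·(-3) − (-4)²) + ((-4)·2 − 0²) + ((-3)·2 − 0²) = -4 + (-8) + (-6) = -18.
det M (expand along row 1) = (-4)·(-6) − (-4)·(-8) + 0·0 = -8.
Characteristic polynomial: λ³ + 5λ² − 18λ + 8 = 0.
Substitute λ = y + (tr M)/3 = y − 1.666667 to remove the quadratic term: y³ + p·y + q = 0 with p = s − (tr M)²/3 = -26.333333 and q = −2(tr M)³/27 + (tr M)·s/3 − det M = 47.259259.
Three real roots ⇒ use the trigonometric (Viète) form: r = 2√(−p/3) = 5.925463, φ = arccos(3q/(p·r)) = arccos(-0.908615) = 2.710753 rad.
y_k = r·cos(φ/3 − 2πk/3) for k = 0, 1, 2 gives y = 3.666667, 2.197796, -5.864462.
λ_k = y_k − 1.666667 gives λ = 2.0000, 0.5311, -7.5311 (check: the sum is -5.0000 = tr M).

Eigenvalues sorted in increasing order: [-7.5311, 0.5311, 2.0000].


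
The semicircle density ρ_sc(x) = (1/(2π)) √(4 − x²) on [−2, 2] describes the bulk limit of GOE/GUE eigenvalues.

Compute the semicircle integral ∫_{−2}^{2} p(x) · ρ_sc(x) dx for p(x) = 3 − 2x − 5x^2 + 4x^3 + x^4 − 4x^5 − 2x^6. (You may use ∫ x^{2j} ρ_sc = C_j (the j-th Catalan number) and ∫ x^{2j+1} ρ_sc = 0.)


Write p(x) = Σ a_i x^i, split into monomials and integrate each against ρ_sc separately.
Using ∫ x^{2j} ρ_sc = C_j = (1/(j+1)) C(2j, j) (Catalan numbers) and ∫ x^{2j+1} ρ_sc = 0 (odd monomials vanish by symmetry):
  i = 0 (even): a_0 · C_{0} = 3 · 1 = 3
  i = 1 (odd): ∫ x^1 ρ_sc = 0 (vanishes)
  i = 2 (even): a_2 · C_{1} = -5 · 1 = -5
  i = 3 (odd): ∫ x^3 ρ_sc = 0 (vanishes)
  i = 4 (even): a_4 · C_{2} = 1 · 2 = 2
  i = 5 (odd): ∫ x^5 ρ_sc = 0 (vanishes)
  i = 6 (even): a_6 · C_{3} = -2 · 5 = -10

Summing the contributions: ∫_{−2}^{2} p(x) ρ_sc(x) dx = 3 + (-5) + 2 + (-10) = -10.


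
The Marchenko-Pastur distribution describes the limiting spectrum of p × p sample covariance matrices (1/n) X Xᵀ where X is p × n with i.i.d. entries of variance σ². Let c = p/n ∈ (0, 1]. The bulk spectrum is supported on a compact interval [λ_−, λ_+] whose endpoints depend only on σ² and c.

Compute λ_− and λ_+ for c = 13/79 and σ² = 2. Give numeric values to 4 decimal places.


c = 13/79 = 0.164557; √c = 0.405656.
λ_− = σ² (1 − √c)² = 2 · (1 − 0.405656)² = 2 · (0.594344)² = 0.706489.
λ_+ = σ² (1 + √c)² = 2 · (1 + 0.405656)² = 2 · (1.405656)² = 3.951739.

Rounded to 4 decimal places: λ_− ≈ 0.7065, λ_+ ≈ 3.9517.


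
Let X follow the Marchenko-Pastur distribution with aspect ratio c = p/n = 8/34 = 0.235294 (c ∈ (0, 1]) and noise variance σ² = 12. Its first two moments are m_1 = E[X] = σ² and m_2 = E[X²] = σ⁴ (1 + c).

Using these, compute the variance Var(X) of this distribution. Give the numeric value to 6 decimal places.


m_1 = E[X] = σ² = 12, so m_1² = 144.
m_2 = E[X²] = σ⁴ (1 + c) = 144 · (1 + 0.235294) = 144 · 1.235294 = 177.882353.
(Note m_2 − m_1² simplifies to c · σ⁴ = 0.235294 · 144.)

Var(X) = m_2 − m_1² = 177.882353 − 144 = 33.882353.


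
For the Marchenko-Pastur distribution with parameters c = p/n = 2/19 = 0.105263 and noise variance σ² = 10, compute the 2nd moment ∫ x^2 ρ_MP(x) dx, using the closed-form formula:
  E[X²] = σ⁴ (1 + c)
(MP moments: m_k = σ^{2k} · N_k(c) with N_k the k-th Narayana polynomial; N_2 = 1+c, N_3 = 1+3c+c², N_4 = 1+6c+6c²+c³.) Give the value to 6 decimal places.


E[X²] = σ⁴ (1 + c) (second MP moment). With σ² = 10 (so σ⁴ = 100) and c = 2/19 = 0.105263: E[X²] = 100 · (1 + 0.105263) = 100 · 1.105263.

So E[X^2] = 110.526316.


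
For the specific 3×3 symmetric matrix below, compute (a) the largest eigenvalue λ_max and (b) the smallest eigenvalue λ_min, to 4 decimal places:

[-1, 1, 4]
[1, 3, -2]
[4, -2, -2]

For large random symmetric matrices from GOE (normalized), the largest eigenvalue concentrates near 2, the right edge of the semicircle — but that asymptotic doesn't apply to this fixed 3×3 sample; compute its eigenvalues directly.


Since M is real symmetric, all three eigenvalues are real; they are the roots of det(λI − M) = λ³ − (tr M) λ² + s λ − det M, where s is the sum of the principal 2×2 minors.
tr M = -1 + 3 + (-2) = 0.
s = ((-1)·3 − 1²) + ((-1)·(-2) − 4²) + (3·(-2) − (-2)²) = -4 + (-14) + (-10) = -28.
det M (expand along row 1) = (-1)·(-10) − 1·6 + 4·(-14) = -52.
Characteristic polynomial: λ³ − 28λ + 52 = 0.
Substitute λ = y + (tr M)/3 = y + 0.000000 to remove the quadratic term: y³ + p·y + q = 0 with p = s − (tr M)²/3 = -28.000000 and q = −2(tr M)³/27 + (tr M)·s/3 − det M = 52.000000.
Three real roots ⇒ use the trigonometric (Viète) form: r = 2√(−p/3) = 6.110101, φ = arccos(3q/(p·r)) = arccos(-0.911839) = 2.718538 rad.
y_k = r·cos(φ/3 − 2πk/3) for k = 0, 1, 2 gives y = 3.768452, 2.280996, -6.049448.
λ_k = y_k + 0.000000 gives λ = 3.7685, 2.2810, -6.0494 (check: the sum is 0.0000 = tr M).

Hence λ_max = 3.7685 and λ_min = -6.0494.


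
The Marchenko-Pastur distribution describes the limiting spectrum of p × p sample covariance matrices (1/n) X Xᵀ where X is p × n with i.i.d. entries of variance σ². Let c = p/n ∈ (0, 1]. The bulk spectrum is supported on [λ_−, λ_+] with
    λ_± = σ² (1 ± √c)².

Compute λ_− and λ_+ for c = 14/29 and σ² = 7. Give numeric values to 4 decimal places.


c = 14/29 = 0.482759; √c = 0.694808.
λ_− = σ² (1 − √c)² = 7 · (1 − 0.694808)² = 7 · (0.305192)² = 0.651994.
λ_+ = σ² (1 + √c)² = 7 · (1 + 0.694808)² = 7 · (1.694808)² = 20.106627.

Rounded to 4 decimal places: λ_− ≈ 0.6520, λ_+ ≈ 20.1066.


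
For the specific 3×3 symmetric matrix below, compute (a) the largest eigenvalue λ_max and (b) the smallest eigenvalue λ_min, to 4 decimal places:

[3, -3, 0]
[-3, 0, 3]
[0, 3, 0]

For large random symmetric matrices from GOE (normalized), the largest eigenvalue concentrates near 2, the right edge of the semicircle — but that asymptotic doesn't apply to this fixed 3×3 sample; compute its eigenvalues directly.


Since M is real symmetric, all three eigenvalues are real; they are the roots of det(λI − M) = λ³ − (tr M) λ² + s λ − det M, where s is the sum of the principal 2×2 minors.
tr M = 3 + 0 + 0 = 3.
s = (3·0 − (-3)²) + (3·0 − 0²) + (0·0 − 3²) = -9 + 0 + (-9) = -18.
det M (expand along row 1) = 3·(-9) − (-3)·0 + 0·(-9) = -27.
Characteristic polynomial: λ³ − 3λ² − 18λ + 27 = 0.
Substitute λ = y + (tr M)/3 = y + 1.000000 to remove the quadratic term: y³ + p·y + q = 0 with p = s − (tr M)²/3 = -21.000000 and q = −2(tr M)³/27 + (tr M)·s/3 − det M = 7.000000.
Three real roots ⇒ use the trigonometric (Viète) form: r = 2√(−p/3) = 5.291503, φ = arccos(3q/(p·r)) = arccos(-0.188982) = 1.760922 rad.
y_k = r·cos(φ/3 − 2πk/3) for k = 0, 1, 2 gives y = 4.405813, 0.335126, -4.740939.
λ_k = y_k + 1.000000 gives λ = 5.4058, 1.3351, -3.7409 (check: the sum is 3.0000 = tr M).

Hence λ_max = 5.4058 and λ_min = -3.7409.


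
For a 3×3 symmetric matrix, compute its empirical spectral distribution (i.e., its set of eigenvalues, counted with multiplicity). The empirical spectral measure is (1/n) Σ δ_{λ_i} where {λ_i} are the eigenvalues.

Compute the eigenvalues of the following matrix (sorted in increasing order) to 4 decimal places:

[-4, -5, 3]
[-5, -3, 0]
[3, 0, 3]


Since M is real symmetric, all three eigenvalues are real; they are the roots of det(λI − M) = λ³ − (tr M) λ² + s λ − det M, where s is the sum of the principal 2×2 minors.
tr M = -4 + (-3) + 3 = -4.
s = ((-4)·(-3) − (-5)²) + ((-4)·3 − 3²) + ((-3)·3 − 0²) = -13 + (-21) + (-9) = -43.
det M (expand along row 1) = (-4)·(-9) − (-5)·(-15) + 3·9 = -12.
Characteristic polynomial: λ³ + 4λ² − 43λ + 12 = 0.
Substitute λ = y + (tr M)/3 = y − 1.333333 to remove the quadratic term: y³ + p·y + q = 0 with p = s − (tr M)²/3 = -48.333333 and q = −2(tr M)³/27 + (tr M)·s/3 − det M = 74.074074.
Three real roots ⇒ use the trigonometric (Viète) form: r = 2√(−p/3) = 8.027730, φ = arccos(3q/(p·r)) = arccos(-0.572727) = 2.180626 rad.
y_k = r·cos(φ/3 − 2πk/3) for k = 0, 1, 2 gives y = 5.998758, 1.620633, -7.619391.
λ_k = y_k − 1.333333 gives λ = 4.6654, 0.2873, -8.9527 (check: the sum is -4.0000 = tr M).

Eigenvalues sorted in increasing order: [-8.9527, 0.2873, 4.6654].


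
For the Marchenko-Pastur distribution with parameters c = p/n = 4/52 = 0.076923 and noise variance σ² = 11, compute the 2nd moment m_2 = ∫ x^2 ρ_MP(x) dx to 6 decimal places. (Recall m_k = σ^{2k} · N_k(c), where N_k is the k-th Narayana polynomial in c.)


E[X²] = σ⁴ (1 + c) (second MP moment). With σ² = 11 (so σ⁴ = 121) and c = 4/52 = 0.076923: E[X²] = 121 · (1 + 0.076923) = 121 · 1.076923.

So E[X^2] = 130.307692.


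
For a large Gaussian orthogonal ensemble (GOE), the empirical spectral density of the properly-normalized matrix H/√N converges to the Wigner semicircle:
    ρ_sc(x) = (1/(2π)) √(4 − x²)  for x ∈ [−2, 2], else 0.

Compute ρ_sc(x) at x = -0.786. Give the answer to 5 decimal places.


ρ_sc(x) = (1/(2π)) √(4 − x²). With x = -0.786:
  4 − x² = 4 − (-0.786)² = 4 − 0.617796 = 3.382204.
  √(4 − x²) = 1.839077.
  1/(2π) = 0.159155.
  ρ_sc(-0.786) = 0.159155 · 1.839077 = 0.292698.

Rounded to 5 decimal places: ρ_sc(-0.786) ≈ 0.29270.


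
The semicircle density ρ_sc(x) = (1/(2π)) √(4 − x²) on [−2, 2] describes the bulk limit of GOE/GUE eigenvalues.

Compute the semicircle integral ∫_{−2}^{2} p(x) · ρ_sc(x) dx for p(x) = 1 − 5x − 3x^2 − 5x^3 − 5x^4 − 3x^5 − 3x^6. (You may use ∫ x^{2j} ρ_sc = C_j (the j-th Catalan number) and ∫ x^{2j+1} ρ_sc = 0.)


Write p(x) = Σ a_i x^i, split into monomials and integrate each against ρ_sc separately.
Using ∫ x^{2j} ρ_sc = C_j = (1/(j+1)) C(2j, j) (Catalan numbers) and ∫ x^{2j+1} ρ_sc = 0 (odd monomials vanish by symmetry):
  i = 0 (even): a_0 · C_{0} = 1 · 1 = 1
  i = 1 (odd): ∫ x^1 ρ_sc = 0 (vanishes)
  i = 2 (even): a_2 · C_{1} = -3 · 1 = -3
  i = 3 (odd): ∫ x^3 ρ_sc = 0 (vanishes)
  i = 4 (even): a_4 · C_{2} = -5 · 2 = -10
  i = 5 (odd): ∫ x^5 ρ_sc = 0 (vanishes)
  i = 6 (even): a_6 · C_{3} = -3 · 5 = -15

Summing the contributions: ∫_{−2}^{2} p(x) ρ_sc(x) dx = 1 + (-3) + (-10) + (-15) = -27.


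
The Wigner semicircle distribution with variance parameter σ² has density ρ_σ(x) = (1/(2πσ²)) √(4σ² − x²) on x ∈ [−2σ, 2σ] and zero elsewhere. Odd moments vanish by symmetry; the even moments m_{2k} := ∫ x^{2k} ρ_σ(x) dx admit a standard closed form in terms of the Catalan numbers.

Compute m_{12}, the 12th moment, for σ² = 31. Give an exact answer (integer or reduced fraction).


By the scaled semicircle moment identity, m_{2k} = σ^{2k} · C_k with k = 6.
C_6 = (1/(k+1)) · C(2k, k) = (1/7) · C(12, 6) = (1/7) · 924 = 132.
σ^{2k} = (σ²)^k = (31)^6 = 887503681.

Therefore m_{12} = σ^{12} · C_6 = 887503681 · 132 = 117150485892.


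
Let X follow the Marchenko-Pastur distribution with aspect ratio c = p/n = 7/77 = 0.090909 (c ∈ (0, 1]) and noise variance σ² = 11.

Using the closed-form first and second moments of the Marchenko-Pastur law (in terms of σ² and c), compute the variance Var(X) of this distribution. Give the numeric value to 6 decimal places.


Recall the MP moments m_1 = E[X] = σ² and m_2 = E[X²] = σ⁴ (1 + c).
m_1 = E[X] = σ² = 11, so m_1² = 121.
m_2 = E[X²] = σ⁴ (1 + c) = 121 · (1 + 0.090909) = 121 · 1.090909 = 132.000000.
(Note m_2 − m_1² simplifies to c · σ⁴ = 0.090909 · 121.)

Var(X) = m_2 − m_1² = 132.000000 − 121 = 11.000000.


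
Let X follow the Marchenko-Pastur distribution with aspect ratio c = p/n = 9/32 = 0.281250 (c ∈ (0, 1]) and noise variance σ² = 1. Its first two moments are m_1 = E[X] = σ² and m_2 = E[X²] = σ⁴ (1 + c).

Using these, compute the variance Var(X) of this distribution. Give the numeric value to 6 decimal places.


m_1 = E[X] = σ² = 1, so m_1² = 1.
m_2 = E[X²] = σ⁴ (1 + c) = 1 · (1 + 0.281250) = 1 · 1.281250 = 1.281250.
(Note m_2 − m_1² simplifies to c · σ⁴ = 0.281250 · 1.)

Var(X) = m_2 − m_1² = 1.281250 − 1 = 0.281250.


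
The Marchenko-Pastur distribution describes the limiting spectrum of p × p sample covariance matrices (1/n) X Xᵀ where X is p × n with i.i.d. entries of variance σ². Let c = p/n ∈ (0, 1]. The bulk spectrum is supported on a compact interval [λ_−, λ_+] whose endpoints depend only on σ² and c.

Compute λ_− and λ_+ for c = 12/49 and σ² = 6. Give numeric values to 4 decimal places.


c = 12/49 = 0.244898; √c = 0.494872.
λ_− = σ² (1 − √c)² = 6 · (1 − 0.494872)² = 6 · (0.505128)² = 1.530928.
λ_+ = σ² (1 + √c)² = 6 · (1 + 0.494872)² = 6 · (1.494872)² = 13.407848.

Rounded to 4 decimal places: λ_− ≈ 1.5309, λ_+ ≈ 13.4078.


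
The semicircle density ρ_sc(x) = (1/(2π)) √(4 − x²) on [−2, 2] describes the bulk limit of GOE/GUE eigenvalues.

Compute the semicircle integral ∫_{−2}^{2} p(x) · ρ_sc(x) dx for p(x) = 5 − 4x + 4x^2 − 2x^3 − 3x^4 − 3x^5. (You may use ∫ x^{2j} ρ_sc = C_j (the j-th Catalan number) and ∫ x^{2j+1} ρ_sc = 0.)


Write p(x) = Σ a_i x^i, split into monomials and integrate each against ρ_sc separately.
Using ∫ x^{2j} ρ_sc = C_j = (1/(j+1)) C(2j, j) (Catalan numbers) and ∫ x^{2j+1} ρ_sc = 0 (odd monomials vanish by symmetry):
  i = 0 (even): a_0 · C_{0} = 5 · 1 = 5
  i = 1 (odd): ∫ x^1 ρ_sc = 0 (vanishes)
  i = 2 (even): a_2 · C_{1} = 4 · 1 = 4
  i = 3 (odd): ∫ x^3 ρ_sc = 0 (vanishes)
  i = 4 (even): a_4 · C_{2} = -3 · 2 = -6
  i = 5 (odd): ∫ x^5 ρ_sc = 0 (vanishes)

Summing the contributions: ∫_{−2}^{2} p(x) ρ_sc(x) dx = 5 + 4 + (-6) = 3.


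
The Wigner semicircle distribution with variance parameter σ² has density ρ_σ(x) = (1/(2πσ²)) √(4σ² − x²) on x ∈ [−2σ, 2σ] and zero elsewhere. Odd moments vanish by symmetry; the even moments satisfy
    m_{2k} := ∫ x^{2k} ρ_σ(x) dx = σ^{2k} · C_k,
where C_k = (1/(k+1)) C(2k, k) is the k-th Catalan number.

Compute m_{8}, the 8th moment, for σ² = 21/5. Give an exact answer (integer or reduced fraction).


By the scaled semicircle moment identity, m_{2k} = σ^{2k} · C_k with k = 4.
C_4 = (1/(k+1)) · C(2k, k) = (1/5) · C(8, 4) = (1/5) · 70 = 14.
σ^{2k} = (σ²)^k = (21/5)^4 = 194481/625.

Therefore m_{8} = σ^{8} · C_4 = (194481/625) · 14 = 2722734/625.


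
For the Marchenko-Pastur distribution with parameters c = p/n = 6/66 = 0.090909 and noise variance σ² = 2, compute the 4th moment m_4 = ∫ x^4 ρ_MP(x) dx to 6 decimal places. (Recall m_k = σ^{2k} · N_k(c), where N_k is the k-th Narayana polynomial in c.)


E[X⁴] = σ⁸ (1 + 6c + 6c² + c³) (fourth MP moment). With σ² = 2 (so σ⁸ = 16) and c = 6/66 = 0.090909: E[X⁴] = 16 · (1 + 6·0.090909 + 6·(0.090909)² + (0.090909)³) = 16 · 1.595793.

So E[X^4] = 25.532682.


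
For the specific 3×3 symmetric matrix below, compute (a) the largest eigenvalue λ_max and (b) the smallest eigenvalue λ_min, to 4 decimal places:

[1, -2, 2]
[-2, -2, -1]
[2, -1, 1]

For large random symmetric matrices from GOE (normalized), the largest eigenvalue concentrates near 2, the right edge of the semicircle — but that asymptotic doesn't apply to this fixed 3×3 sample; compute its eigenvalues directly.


Since M is real symmetric, all three eigenvalues are real; they are the roots of det(λI − M) = λ³ − (tr M) λ² + s λ − det M, where s is the sum of the principal 2×2 minors.
tr M = 1 + (-2) + 1 = 0.
s = (1·(-2) − (-2)²) + (1·1 − 2²) + ((-2)·1 − (-1)²) = -6 + (-3) + (-3) = -12.
det M (expand along row 1) = 1·(-3) − (-2)·0 + 2·6 = 9.
Characteristic polynomial: λ³ − 12λ − 9 = 0.
Substitute λ = y + (tr M)/3 = y + 0.000000 to remove the quadratic term: y³ + p·y + q = 0 with p = s − (tr M)²/3 = -12.000000 and q = −2(tr M)³/27 + (tr M)·s/3 − det M = -9.000000.
Three real roots ⇒ use the trigonometric (Viète) form: r = 2√(−p/3) = 4.000000, φ = arccos(3q/(p·r)) = arccos(0.562500) = 0.973390 rad.
y_k = r·cos(φ/3 − 2πk/3) for k = 0, 1, 2 gives y = 3.791288, -0.791288, -3.000000.
λ_k = y_k + 0.000000 gives λ = 3.7913, -0.7913, -3.0000 (check: the sum is 0.0000 = tr M).

Hence λ_max = 3.7913 and λ_min = -3.0000.


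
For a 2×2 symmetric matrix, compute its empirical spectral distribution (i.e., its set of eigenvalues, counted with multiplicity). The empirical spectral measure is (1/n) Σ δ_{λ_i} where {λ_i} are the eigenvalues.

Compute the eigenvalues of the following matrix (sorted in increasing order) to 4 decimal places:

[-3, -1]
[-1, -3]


Since M is real symmetric, both eigenvalues are real; they are the roots of det(λI − M) = λ² − (tr M) λ + det M.
tr M = -3 + (-3) = -6.
det M = (-3)·(-3) − (-1)² = 9 − 1 = 8.
Characteristic polynomial: λ² + 6λ + 8 = 0.
Discriminant Δ = (tr M)² − 4·det M = 36 − 32 = 4; √Δ = 2.000000.
λ = (tr M ± √Δ)/2 = (-6 ± 2.000000)/2, giving (tr M − √Δ)/2 = -4.0000 and (tr M + √Δ)/2 = -2.0000.

Eigenvalues sorted in increasing order: [-4.0000, -2.0000].


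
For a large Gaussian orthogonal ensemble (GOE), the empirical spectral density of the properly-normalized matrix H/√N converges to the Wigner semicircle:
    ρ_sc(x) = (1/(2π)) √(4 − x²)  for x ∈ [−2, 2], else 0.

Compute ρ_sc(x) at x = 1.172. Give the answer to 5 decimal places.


ρ_sc(x) = (1/(2π)) √(4 − x²). With x = 1.172:
  4 − x² = 4 − (1.172)² = 4 − 1.373584 = 2.626416.
  √(4 − x²) = 1.620622.
  1/(2π) = 0.159155.
  ρ_sc(1.172) = 0.159155 · 1.620622 = 0.257930.

Rounded to 5 decimal places: ρ_sc(1.172) ≈ 0.25793.


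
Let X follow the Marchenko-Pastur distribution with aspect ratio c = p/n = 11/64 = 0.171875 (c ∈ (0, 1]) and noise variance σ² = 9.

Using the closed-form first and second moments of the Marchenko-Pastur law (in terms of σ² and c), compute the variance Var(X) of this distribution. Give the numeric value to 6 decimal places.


Recall the MP moments m_1 = E[X] = σ² and m_2 = E[X²] = σ⁴ (1 + c).
m_1 = E[X] = σ² = 9, so m_1² = 81.
m_2 = E[X²] = σ⁴ (1 + c) = 81 · (1 + 0.171875) = 81 · 1.171875 = 94.921875.
(Note m_2 − m_1² simplifies to c · σ⁴ = 0.171875 · 81.)

Var(X) = m_2 − m_1² = 94.921875 − 81 = 13.921875.


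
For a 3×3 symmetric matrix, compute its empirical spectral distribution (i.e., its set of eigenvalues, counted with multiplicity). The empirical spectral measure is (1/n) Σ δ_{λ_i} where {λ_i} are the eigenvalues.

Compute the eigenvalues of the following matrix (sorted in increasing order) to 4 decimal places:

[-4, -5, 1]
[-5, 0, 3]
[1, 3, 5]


Since M is real symmetric, all three eigenvalues are real; they are the roots of det(λI − M) = λ³ − (tr M) λ² + s λ − det M, where s is the sum of the principal 2×2 minors.
tr M = -4 + 0 + 5 = 1.
s = ((-4)·0 − (-5)²) + ((-4)·5 − 1²) + (0·5 − 3²) = -25 + (-21) + (-9) = -55.
det M (expand along row 1) = (-4)·(-9) − (-5)·(-28) + 1·(-15) = -119.
Characteristic polynomial: λ³ − λ² − 55λ + 119 = 0.
Substitute λ = y + (tr M)/3 = y + 0.333333 to remove the quadratic term: y³ + p·y + q = 0 with p = s − (tr M)²/3 = -55.333333 and q = −2(tr M)³/27 + (tr M)·s/3 − det M = 100.592593.
Three real roots ⇒ use the trigonometric (Viète) form: r = 2√(−p/3) = 8.589399, φ = arccos(3q/(p·r)) = arccos(-0.634947) = 2.258737 rad.
y_k = r·cos(φ/3 − 2πk/3) for k = 0, 1, 2 gives y = 6.267691, 1.952447, -8.220138.
λ_k = y_k + 0.333333 gives λ = 6.6010, 2.2858, -7.8868 (check: the sum is 1.0000 = tr M).

Eigenvalues sorted in increasing order: [-7.8868, 2.2858, 6.6010].


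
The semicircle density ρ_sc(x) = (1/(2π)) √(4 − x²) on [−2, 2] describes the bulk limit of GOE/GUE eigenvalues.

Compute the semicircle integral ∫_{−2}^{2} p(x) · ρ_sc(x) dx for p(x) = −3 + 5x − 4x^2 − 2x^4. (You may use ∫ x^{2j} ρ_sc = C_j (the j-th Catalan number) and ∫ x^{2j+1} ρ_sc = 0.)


Write p(x) = Σ a_i x^i, split into monomials and integrate each against ρ_sc separately.
Using ∫ x^{2j} ρ_sc = C_j = (1/(j+1)) C(2j, j) (Catalan numbers) and ∫ x^{2j+1} ρ_sc = 0 (odd monomials vanish by symmetry):
  i = 0 (even): a_0 · C_{0} = -3 · 1 = -3
  i = 1 (odd): ∫ x^1 ρ_sc = 0 (vanishes)
  i = 2 (even): a_2 · C_{1} = -4 · 1 = -4
  i = 4 (even): a_4 · C_{2} = -2 · 2 = -4

Summing the contributions: ∫_{−2}^{2} p(x) ρ_sc(x) dx = (-3) + (-4) + (-4) = -11.


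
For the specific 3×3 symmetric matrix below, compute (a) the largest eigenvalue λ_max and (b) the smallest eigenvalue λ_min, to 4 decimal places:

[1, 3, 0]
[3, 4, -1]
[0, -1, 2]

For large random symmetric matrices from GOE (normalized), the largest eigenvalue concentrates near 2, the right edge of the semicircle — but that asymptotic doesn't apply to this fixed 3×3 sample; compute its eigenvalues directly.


Since M is real symmetric, all three eigenvalues are real; they are the roots of det(λI − M) = λ³ − (tr M) λ² + s λ − det M, where s is the sum of the principal 2×2 minors.
tr M = 1 + 4 + 2 = 7.
s = (1·4 − 3²) + (1·2 − 0²) + (4·2 − (-1)²) = -5 + 2 + 7 = 4.
det M (expand along row 1) = 1·7 − 3·6 + 0·(-3) = -11.
Characteristic polynomial: λ³ − 7λ² + 4λ + 11 = 0.
Substitute λ = y + (tr M)/3 = y + 2.333333 to remove the quadratic term: y³ + p·y + q = 0 with p = s − (tr M)²/3 = -12.333333 and q = −2(tr M)³/27 + (tr M)·s/3 − det M = -5.074074.
Three real roots ⇒ use the trigonometric (Viète) form: r = 2√(−p/3) = 4.055175, φ = arccos(3q/(p·r)) = arccos(0.304360) = 1.261530 rad.
y_k = r·cos(φ/3 − 2πk/3) for k = 0, 1, 2 gives y = 3.701892, -0.417304, -3.284588.
λ_k = y_k + 2.333333 gives λ = 6.0352, 1.9160, -0.9513 (check: the sum is 7.0000 = tr M).

Hence λ_max = 6.0352 and λ_min = -0.9513.


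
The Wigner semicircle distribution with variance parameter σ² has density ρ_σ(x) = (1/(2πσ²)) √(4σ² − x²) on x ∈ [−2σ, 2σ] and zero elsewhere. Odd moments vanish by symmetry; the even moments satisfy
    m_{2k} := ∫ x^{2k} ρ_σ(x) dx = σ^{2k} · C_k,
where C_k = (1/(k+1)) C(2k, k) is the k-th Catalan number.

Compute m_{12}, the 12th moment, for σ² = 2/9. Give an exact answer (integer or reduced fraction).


By the scaled semicircle moment identity, m_{2k} = σ^{2k} · C_k with k = 6.
C_6 = (1/(k+1)) · C(2k, k) = (1/7) · C(12, 6) = (1/7) · 924 = 132.
σ^{2k} = (σ²)^k = (2/9)^6 = 64/531441.

Therefore m_{12} = σ^{12} · C_6 = (64/531441) · 132 = 2816/177147.


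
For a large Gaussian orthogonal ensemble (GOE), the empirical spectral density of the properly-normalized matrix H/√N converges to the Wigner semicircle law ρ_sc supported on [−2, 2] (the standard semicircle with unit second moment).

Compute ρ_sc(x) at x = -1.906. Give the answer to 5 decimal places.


ρ_sc(x) = (1/(2π)) √(4 − x²). With x = -1.906:
  4 − x² = 4 − (-1.906)² = 4 − 3.632836 = 0.367164.
  √(4 − x²) = 0.605941.
  1/(2π) = 0.159155.
  ρ_sc(-1.906) = 0.159155 · 0.605941 = 0.096438.

Rounded to 5 decimal places: ρ_sc(-1.906) ≈ 0.09644.
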